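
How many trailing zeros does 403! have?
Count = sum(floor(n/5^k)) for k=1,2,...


floor(403/5) = 80
floor(403/25) = 16
floor(403/125) = 3
Total = 99

99 trailing zeros


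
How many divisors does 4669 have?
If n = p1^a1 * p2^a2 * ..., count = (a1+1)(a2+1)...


4669 = 7^1 × 23^1 × 29^1
d(4669) = (1+1) × (1+1) × (1+1) = 8

8 divisors


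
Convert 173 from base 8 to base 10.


173 (base 8) = 123 (decimal)
123 (decimal) = 123 (base 10)


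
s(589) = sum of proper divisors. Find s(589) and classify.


Proper divisors: 1, 19, 31
Sum = 1 + 19 + 31 = 51
51 < 589 → deficient

s(589) = 51 (deficient)


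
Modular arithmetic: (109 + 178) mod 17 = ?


109 + 178 = 287
287 mod 17 = 15


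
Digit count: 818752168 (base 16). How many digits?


818752168 in base 16 = 30CD2AA8
Number of digits = 8

8 digits (base 16)


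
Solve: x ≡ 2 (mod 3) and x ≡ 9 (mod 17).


M = 3*17 = 51
M1 = M/3 = 17, M2 = M/17 = 3
M1^(-1) mod 3 = 2, M2^(-1) mod 17 = 6
x = 2*17*2 + 9*3*6 = 230
230 mod 51 = 26
Check: 26 mod 3 = 2 ✓, 26 mod 17 = 9 ✓

x ≡ 26 (mod 51)


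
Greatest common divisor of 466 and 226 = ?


466 = 2 * 226 + 14
226 = 16 * 14 + 2
14 = 7 * 2 + 0
GCD = 2


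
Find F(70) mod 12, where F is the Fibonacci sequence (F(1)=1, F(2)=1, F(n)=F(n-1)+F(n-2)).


F(k) mod 12 for k=1..70:
1, 1, 2, 3, 5, 8, 1, 9, 10, 7, 5, 0, 5, 5, 10, 3, 1, 4, 5, 9, 2, 11, 1, 0, 1, 1, 2, 3, 5, 8, 1, 9, 10, 7, 5, 0, 5, 5, 10, 3, 1, 4, 5, 9, 2, 11, 1, 0, 1, 1, 2, 3, 5, 8, 1, 9, 10, 7, 5, 0, 5, 5, 10, 3, 1, 4, 5, 9, 2, 11
F(70) mod 12 = 11


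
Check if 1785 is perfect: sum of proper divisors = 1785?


Proper divisors of 1785: 1, 3, 5, 7, 15, 17, 21, 35, 51, 85, 105, 119, 255, 357, 595
Sum = 1 + 3 + 5 + 7 + 15 + 17 + 21 + 35 + 51 + 85 + 105 + 119 + 255 + 357 + 595 = 1671

No, 1785 is not perfect (1671 ≠ 1785)


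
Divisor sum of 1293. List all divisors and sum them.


Divisors of 1293: 1, 3, 431, 1293
Sum = 1 + 3 + 431 + 1293 = 1728

σ(1293) = 1728


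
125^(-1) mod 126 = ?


Use the extended Euclidean algorithm on (126, 125); each row r = 126*s + 125*t:
r=126, s=1, t=0
r=125, s=0, t=1
q=1: r=1, s=1, t=-1   [126*(1) + 125*(-1) = 1]
q=125: r=0, s=-125, t=126   [126*(-125) + 125*(126) = 0]
GCD = 1 with t = -1, so 125*(-1) ≡ 1 (mod 126)
Inverse = -1 mod 126 = 125
Check: 125 * 125 = 15625 ≡ 1 (mod 126)

125^(-1) ≡ 125 (mod 126)


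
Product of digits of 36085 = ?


3 × 6 × 0 × 8 × 5 = 0


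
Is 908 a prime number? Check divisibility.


908 / 2 = 454 (exact division)
908 is NOT prime.

No, 908 is not prime


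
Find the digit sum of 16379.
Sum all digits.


1 + 6 + 3 + 7 + 9 = 26


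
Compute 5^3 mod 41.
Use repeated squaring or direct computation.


5^1 mod 41 = 5
5^2 mod 41 = 25
5^3 mod 41 = 2


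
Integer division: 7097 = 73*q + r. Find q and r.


7097 = 73 * 97 + 16
Check: 7081 + 16 = 7097

q = 97, r = 16


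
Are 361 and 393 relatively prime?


Euclidean algorithm:
393 = 1 * 361 + 32
361 = 11 * 32 + 9
32 = 3 * 9 + 5
9 = 1 * 5 + 4
5 = 1 * 4 + 1
4 = 4 * 1 + 0
GCD(361, 393) = 1

Yes, coprime (GCD = 1)


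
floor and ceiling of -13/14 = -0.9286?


-13/14 = -0.9286
floor = -1
ceil = 0

floor = -1, ceil = 0


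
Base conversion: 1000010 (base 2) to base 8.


1000010 (base 2) = 66 (decimal)
66 (decimal) = 102 (base 8)


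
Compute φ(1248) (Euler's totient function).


1248 = 2^5 × 3 × 13
Prime factors: 2, 3, 13
φ(1248) = 1248 × (1-1/2) × (1-1/3) × (1-1/13)
= 1248 × 1/2 × 2/3 × 12/13 = 384

φ(1248) = 384


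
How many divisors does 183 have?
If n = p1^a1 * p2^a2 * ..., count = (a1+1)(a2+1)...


183 = 3^1 × 61^1
d(183) = (1+1) × (1+1) = 4

4 divisors


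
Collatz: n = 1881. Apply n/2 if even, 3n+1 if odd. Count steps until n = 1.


1881 → 5644 → 2822 → 1411 → 4234 → 2117 → 6352 → 3176 → 1588 → 794 → 397 → 1192 → 596 → 298 → 149 → 448 → 224 → 112 → 56 → 28 → 14 → 7 → 22 → 11 → 34 → 17 → 52 → 26 → 13 → 40 → 20 → 10 → 5 → 16 → 8 → 4 → 2 → 1
Total steps = 37

37 steps


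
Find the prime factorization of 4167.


4167 / 3 = 1389
1389 / 3 = 463
463 / 463 = 1
4167 = 3^2 × 463


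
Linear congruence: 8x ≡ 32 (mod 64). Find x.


GCD(8, 64) = 8 divides 32
Divide: 1x ≡ 4 (mod 8)
x ≡ 4 (mod 8)


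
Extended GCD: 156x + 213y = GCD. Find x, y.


Tabular extended Euclidean (each row: r = 156*s + 213*t):
r=156, s=1, t=0
r=213, s=0, t=1
q=0: r=156, s=1, t=0   [156*(1) + 213*(0) = 156]
q=1: r=57, s=-1, t=1   [156*(-1) + 213*(1) = 57]
q=2: r=42, s=3, t=-2   [156*(3) + 213*(-2) = 42]
q=1: r=15, s=-4, t=3   [156*(-4) + 213*(3) = 15]
q=2: r=12, s=11, t=-8   [156*(11) + 213*(-8) = 12]
q=1: r=3, s=-15, t=11   [156*(-15) + 213*(11) = 3]
q=4: r=0, s=71, t=-52   [156*(71) + 213*(-52) = 0]
GCD = 3; from the row with r=3: x=-15, y=11
Check: 156*(-15) + 213*(11) = -2340 + 2343 = 3

GCD = 3, x = -15, y = 11


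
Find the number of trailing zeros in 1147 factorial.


floor(1147/5) = 229
floor(1147/25) = 45
floor(1147/125) = 9
floor(1147/625) = 1
Total = 284

284 trailing zeros


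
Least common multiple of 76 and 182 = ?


GCD(76, 182) = 2
LCM = 76*182/2 = 13832/2 = 6916

LCM = 6916


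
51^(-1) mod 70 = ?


Use the extended Euclidean algorithm on (70, 51); each row r = 70*s + 51*t:
r=70, s=1, t=0
r=51, s=0, t=1
q=1: r=19, s=1, t=-1   [70*(1) + 51*(-1) = 19]
q=2: r=13, s=-2, t=3   [70*(-2) + 51*(3) = 13]
q=1: r=6, s=3, t=-4   [70*(3) + 51*(-4) = 6]
q=2: r=1, s=-8, t=11   [70*(-8) + 51*(11) = 1]
q=6: r=0, s=51, t=-70   [70*(51) + 51*(-70) = 0]
GCD = 1 with t = 11, so 51*(11) ≡ 1 (mod 70)
Inverse = 11 mod 70 = 11
Check: 51 * 11 = 561 ≡ 1 (mod 70)

51^(-1) ≡ 11 (mod 70)


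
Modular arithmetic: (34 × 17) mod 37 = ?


34 × 17 = 578
578 mod 37 = 23


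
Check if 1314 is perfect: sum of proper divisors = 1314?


Proper divisors of 1314: 1, 2, 3, 6, 9, 18, 73, 146, 219, 438, 657
Sum = 1 + 2 + 3 + 6 + 9 + 18 + 73 + 146 + 219 + 438 + 657 = 1572

No, 1314 is not perfect (1572 ≠ 1314)


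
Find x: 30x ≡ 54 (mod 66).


GCD(30, 66) = 6 divides 54
Divide: 5x ≡ 9 (mod 11)
x ≡ 4 (mod 11)


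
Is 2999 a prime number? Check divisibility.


Check divisors up to sqrt(2999) = 54.7631
No divisors found.
2999 is prime.

Yes, 2999 is prime


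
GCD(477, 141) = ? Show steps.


477 = 3 * 141 + 54
141 = 2 * 54 + 33
54 = 1 * 33 + 21
33 = 1 * 21 + 12
21 = 1 * 12 + 9
12 = 1 * 9 + 3
9 = 3 * 3 + 0
GCD = 3


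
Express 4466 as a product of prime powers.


4466 / 2 = 2233
2233 / 7 = 319
319 / 11 = 29
29 / 29 = 1
4466 = 2 × 7 × 11 × 29


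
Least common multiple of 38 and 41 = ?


GCD(38, 41) = 1
LCM = 38*41/1 = 1558/1 = 1558

LCM = 1558


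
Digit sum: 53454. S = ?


5 + 3 + 4 + 5 + 4 = 21


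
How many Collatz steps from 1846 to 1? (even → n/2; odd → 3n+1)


1846 → 923 → 2770 → 1385 → 4156 → 2078 → 1039 → 3118 → 1559 → 4678 → 2339 → 7018 → 3509 → 10528 → 5264 → 2632 → 1316 → 658 → 329 → 988 → 494 → 247 → 742 → 371 → 1114 → 557 → 1672 → 836 → 418 → 209 → 628 → 314 → 157 → 472 → 236 → 118 → 59 → 178 → 89 → 268 → 134 → 67 → 202 → 101 → 304 → 152 → 76 → 38 → 19 → 58 → 29 → 88 → 44 → 22 → 11 → 34 → 17 → 52 → 26 → 13 → 40 → 20 → 10 → 5 → 16 → 8 → 4 → 2 → 1
Total steps = 68

68 steps


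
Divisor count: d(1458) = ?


1458 = 2^1 × 3^6
d(1458) = (1+1) × (6+1) = 14

14 divisors


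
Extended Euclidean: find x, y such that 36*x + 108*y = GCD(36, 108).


Tabular extended Euclidean (each row: r = 36*s + 108*t):
r=36, s=1, t=0
r=108, s=0, t=1
q=0: r=36, s=1, t=0   [36*(1) + 108*(0) = 36]
q=3: r=0, s=-3, t=1   [36*(-3) + 108*(1) = 0]
GCD = 36; from the row with r=36: x=1, y=0
Check: 36*(1) + 108*(0) = 36 + 0 = 36

GCD = 36, x = 1, y = 0


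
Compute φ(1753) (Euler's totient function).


1753 = 1753
Prime factors: 1753
φ(1753) = 1753 × (1-1/1753)
= 1753 × 1752/1753 = 1752

φ(1753) = 1752


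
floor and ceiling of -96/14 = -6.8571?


-96/14 = -6.8571
floor = -7
ceil = -6

floor = -7, ceil = -6


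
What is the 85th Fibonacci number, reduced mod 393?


F(k) mod 393 for k=1..85:
1, 1, 2, 3, 5, 8, 13, 21, 34, 55, 89, 144, 233, 377, 217, 201, 25, 226, 251, 84, 335, 26, 361, 387, 355, 349, 311, 267, 185, 59, 244, 303, 154, 64, 218, 282, 107, 389, 103, 99, 202, 301, 110, 18, 128, 146, 274, 27, 301, 328, 236, 171, 14, 185, 199, 384, 190, 181, 371, 159, 137, 296, 40, 336, 376, 319, 302, 228, 137, 365, 109, 81, 190, 271, 68, 339, 14, 353, 367, 327, 301, 235, 143, 378, 128
F(85) mod 393 = 128


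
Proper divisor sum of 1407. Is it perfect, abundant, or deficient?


Proper divisors: 1, 3, 7, 21, 67, 201, 469
Sum = 1 + 3 + 7 + 21 + 67 + 201 + 469 = 769
769 < 1407 → deficient

s(1407) = 769 (deficient)


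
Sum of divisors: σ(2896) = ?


Divisors of 2896: 1, 2, 4, 8, 16, 181, 362, 724, 1448, 2896
Sum = 1 + 2 + 4 + 8 + 16 + 181 + 362 + 724 + 1448 + 2896 = 5642

σ(2896) = 5642


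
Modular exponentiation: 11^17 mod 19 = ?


11^1 mod 19 = 11
11^2 mod 19 = 7
11^3 mod 19 = 1
11^4 mod 19 = 11
11^5 mod 19 = 7
11^6 mod 19 = 1
11^7 mod 19 = 11
11^8 mod 19 = 7
11^9 mod 19 = 1
11^10 mod 19 = 11
11^11 mod 19 = 7
11^12 mod 19 = 1
11^13 mod 19 = 11
11^14 mod 19 = 7
11^15 mod 19 = 1
11^16 mod 19 = 11
11^17 mod 19 = 7


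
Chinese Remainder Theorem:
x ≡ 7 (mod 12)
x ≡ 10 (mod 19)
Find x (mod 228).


M = 12*19 = 228
M1 = M/12 = 19, M2 = M/19 = 12
M1^(-1) mod 12 = 7, M2^(-1) mod 19 = 8
x = 7*19*7 + 10*12*8 = 1891
1891 mod 228 = 67
Check: 67 mod 12 = 7 ✓, 67 mod 19 = 10 ✓

x ≡ 67 (mod 228)


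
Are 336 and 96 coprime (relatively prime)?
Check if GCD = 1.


Euclidean algorithm:
336 = 3 * 96 + 48
96 = 2 * 48 + 0
GCD(336, 96) = 48

No, not coprime (GCD = 48)


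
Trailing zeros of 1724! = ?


floor(1724/5) = 344
floor(1724/25) = 68
floor(1724/125) = 13
floor(1724/625) = 2
Total = 427

427 trailing zeros


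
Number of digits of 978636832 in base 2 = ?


978636832 in base 2 = 111010010101001101000000100000
Number of digits = 30

30 digits (base 2)


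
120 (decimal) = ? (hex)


120 (base 10) = 120 (decimal)
120 (decimal) = 78 (base 16)


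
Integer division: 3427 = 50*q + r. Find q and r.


3427 = 50 * 68 + 27
Check: 3400 + 27 = 3427

q = 68, r = 27


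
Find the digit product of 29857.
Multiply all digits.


2 × 9 × 8 × 5 × 7 = 5040


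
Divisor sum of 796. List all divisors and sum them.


Divisors of 796: 1, 2, 4, 199, 398, 796
Sum = 1 + 2 + 4 + 199 + 398 + 796 = 1400

σ(796) = 1400


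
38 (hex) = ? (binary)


38 (base 16) = 56 (decimal)
56 (decimal) = 111000 (base 2)


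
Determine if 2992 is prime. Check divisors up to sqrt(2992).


2992 / 2 = 1496 (exact division)
2992 is NOT prime.

No, 2992 is not prime


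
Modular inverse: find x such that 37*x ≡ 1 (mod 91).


Use the extended Euclidean algorithm on (91, 37); each row r = 91*s + 37*t:
r=91, s=1, t=0
r=37, s=0, t=1
q=2: r=17, s=1, t=-2   [91*(1) + 37*(-2) = 17]
q=2: r=3, s=-2, t=5   [91*(-2) + 37*(5) = 3]
q=5: r=2, s=11, t=-27   [91*(11) + 37*(-27) = 2]
q=1: r=1, s=-13, t=32   [91*(-13) + 37*(32) = 1]
q=2: r=0, s=37, t=-91   [91*(37) + 37*(-91) = 0]
GCD = 1 with t = 32, so 37*(32) ≡ 1 (mod 91)
Inverse = 32 mod 91 = 32
Check: 37 * 32 = 1184 ≡ 1 (mod 91)

37^(-1) ≡ 32 (mod 91)


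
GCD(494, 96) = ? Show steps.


494 = 5 * 96 + 14
96 = 6 * 14 + 12
14 = 1 * 12 + 2
12 = 6 * 2 + 0
GCD = 2


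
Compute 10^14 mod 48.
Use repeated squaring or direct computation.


10^1 mod 48 = 10
10^2 mod 48 = 4
10^3 mod 48 = 40
10^4 mod 48 = 16
10^5 mod 48 = 16
10^6 mod 48 = 16
10^7 mod 48 = 16
10^8 mod 48 = 16
10^9 mod 48 = 16
10^10 mod 48 = 16
10^11 mod 48 = 16
10^12 mod 48 = 16
10^13 mod 48 = 16
10^14 mod 48 = 16


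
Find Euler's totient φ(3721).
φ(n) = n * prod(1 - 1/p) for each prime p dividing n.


3721 = 61^2
Prime factors: 61
φ(3721) = 3721 × (1-1/61)
= 3721 × 60/61 = 3660

φ(3721) = 3660


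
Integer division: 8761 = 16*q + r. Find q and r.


8761 = 16 * 547 + 9
Check: 8752 + 9 = 8761

q = 547, r = 9


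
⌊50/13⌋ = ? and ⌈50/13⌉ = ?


50/13 = 3.8462
floor = 3
ceil = 4

floor = 3, ceil = 4


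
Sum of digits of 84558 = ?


8 + 4 + 5 + 5 + 8 = 30


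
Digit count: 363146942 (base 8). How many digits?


363146942 in base 8 = 2551227276
Number of digits = 10

10 digits (base 8)


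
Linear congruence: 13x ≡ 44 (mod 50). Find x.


GCD(13, 50) = 1, unique solution
a^(-1) mod 50 = 27
x = 27 * 44 mod 50 = 38

x ≡ 38 (mod 50)


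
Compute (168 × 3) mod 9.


168 × 3 = 504
504 mod 9 = 0


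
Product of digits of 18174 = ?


1 × 8 × 1 × 7 × 4 = 224


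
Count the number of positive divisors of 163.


163 = 163^1
d(163) = (1+1) = 2

2 divisors


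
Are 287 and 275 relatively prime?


Euclidean algorithm:
287 = 1 * 275 + 12
275 = 22 * 12 + 11
12 = 1 * 11 + 1
11 = 11 * 1 + 0
GCD(287, 275) = 1

Yes, coprime (GCD = 1)


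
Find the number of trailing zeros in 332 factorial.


floor(332/5) = 66
floor(332/25) = 13
floor(332/125) = 2
Total = 81

81 trailing zeros


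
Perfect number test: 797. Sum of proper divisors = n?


Proper divisors of 797: 1
Sum = 1 = 1

No, 797 is not perfect (1 ≠ 797)


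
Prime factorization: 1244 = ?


1244 / 2 = 622
622 / 2 = 311
311 / 311 = 1
1244 = 2^2 × 311


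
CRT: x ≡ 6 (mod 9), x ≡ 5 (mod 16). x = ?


M = 9*16 = 144
M1 = M/9 = 16, M2 = M/16 = 9
M1^(-1) mod 9 = 4, M2^(-1) mod 16 = 9
x = 6*16*4 + 5*9*9 = 789
789 mod 144 = 69
Check: 69 mod 9 = 6 ✓, 69 mod 16 = 5 ✓

x ≡ 69 (mod 144)


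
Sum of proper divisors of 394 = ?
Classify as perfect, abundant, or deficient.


Proper divisors: 1, 2, 197
Sum = 1 + 2 + 197 = 200
200 < 394 → deficient

s(394) = 200 (deficient)


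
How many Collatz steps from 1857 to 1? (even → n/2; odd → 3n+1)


1857 → 5572 → 2786 → 1393 → 4180 → 2090 → 1045 → 3136 → 1568 → 784 → 392 → 196 → 98 → 49 → 148 → 74 → 37 → 112 → 56 → 28 → 14 → 7 → 22 → 11 → 34 → 17 → 52 → 26 → 13 → 40 → 20 → 10 → 5 → 16 → 8 → 4 → 2 → 1
Total steps = 37

37 steps


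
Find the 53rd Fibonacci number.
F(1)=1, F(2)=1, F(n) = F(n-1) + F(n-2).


Sequence: 1, 1, 2, 3, 5, 8, 13, 21, 34, 55, 89, 144, 233, 377, 610, 987, 1597, 2584, 4181, 6765, 10946, 17711, 28657, 46368, 75025, 121393, 196418, 317811, 514229, 832040, 1346269, 2178309, 3524578, 5702887, 9227465, 14930352, 24157817, 39088169, 63245986, 102334155, 165580141, 267914296, 433494437, 701408733, 1134903170, 1836311903, 2971215073, 4807526976, 7778742049, 12586269025, 20365011074, 32951280099, 53316291173
F(53) = 53316291173


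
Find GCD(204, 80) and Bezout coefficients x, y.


Tabular extended Euclidean (each row: r = 204*s + 80*t):
r=204, s=1, t=0
r=80, s=0, t=1
q=2: r=44, s=1, t=-2   [204*(1) + 80*(-2) = 44]
q=1: r=36, s=-1, t=3   [204*(-1) + 80*(3) = 36]
q=1: r=8, s=2, t=-5   [204*(2) + 80*(-5) = 8]
q=4: r=4, s=-9, t=23   [204*(-9) + 80*(23) = 4]
q=2: r=0, s=20, t=-51   [204*(20) + 80*(-51) = 0]
GCD = 4; from the row with r=4: x=-9, y=23
Check: 204*(-9) + 80*(23) = -1836 + 1840 = 4

GCD = 4, x = -9, y = 23


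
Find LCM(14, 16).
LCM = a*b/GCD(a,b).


GCD(14, 16) = 2
LCM = 14*16/2 = 224/2 = 112

LCM = 112


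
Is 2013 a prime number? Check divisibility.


2013 / 3 = 671 (exact division)
2013 is NOT prime.

No, 2013 is not prime


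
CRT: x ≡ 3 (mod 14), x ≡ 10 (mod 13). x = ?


M = 14*13 = 182
M1 = M/14 = 13, M2 = M/13 = 14
M1^(-1) mod 14 = 13, M2^(-1) mod 13 = 1
x = 3*13*13 + 10*14*1 = 647
647 mod 182 = 101
Check: 101 mod 14 = 3 ✓, 101 mod 13 = 10 ✓

x ≡ 101 (mod 182)


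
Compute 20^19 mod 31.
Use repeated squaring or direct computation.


20^1 mod 31 = 20
20^2 mod 31 = 28
20^3 mod 31 = 2
20^4 mod 31 = 9
20^5 mod 31 = 25
20^6 mod 31 = 4
20^7 mod 31 = 18
20^8 mod 31 = 19
20^9 mod 31 = 8
20^10 mod 31 = 5
20^11 mod 31 = 7
20^12 mod 31 = 16
20^13 mod 31 = 10
20^14 mod 31 = 14
20^15 mod 31 = 1
20^16 mod 31 = 20
20^17 mod 31 = 28
20^18 mod 31 = 2
20^19 mod 31 = 9


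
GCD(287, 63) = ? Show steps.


287 = 4 * 63 + 35
63 = 1 * 35 + 28
35 = 1 * 28 + 7
28 = 4 * 7 + 0
GCD = 7


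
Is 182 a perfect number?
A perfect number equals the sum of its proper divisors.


Proper divisors of 182: 1, 2, 7, 13, 14, 26, 91
Sum = 1 + 2 + 7 + 13 + 14 + 26 + 91 = 154

No, 182 is not perfect (154 ≠ 182)


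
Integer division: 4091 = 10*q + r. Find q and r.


4091 = 10 * 409 + 1
Check: 4090 + 1 = 4091

q = 409, r = 1


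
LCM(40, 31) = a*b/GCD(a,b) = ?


GCD(40, 31) = 1
LCM = 40*31/1 = 1240/1 = 1240

LCM = 1240


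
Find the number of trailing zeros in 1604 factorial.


floor(1604/5) = 320
floor(1604/25) = 64
floor(1604/125) = 12
floor(1604/625) = 2
Total = 398

398 trailing zeros


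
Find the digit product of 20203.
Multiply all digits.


2 × 0 × 2 × 0 × 3 = 0


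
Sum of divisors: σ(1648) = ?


Divisors of 1648: 1, 2, 4, 8, 16, 103, 206, 412, 824, 1648
Sum = 1 + 2 + 4 + 8 + 16 + 103 + 206 + 412 + 824 + 1648 = 3224

σ(1648) = 3224


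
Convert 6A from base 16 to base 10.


6A (base 16) = 106 (decimal)
106 (decimal) = 106 (base 10)


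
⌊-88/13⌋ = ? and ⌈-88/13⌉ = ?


-88/13 = -6.7692
floor = -7
ceil = -6

floor = -7, ceil = -6


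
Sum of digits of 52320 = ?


5 + 2 + 3 + 2 + 0 = 12


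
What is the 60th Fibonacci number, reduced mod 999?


F(k) mod 999 for k=1..60:
1, 1, 2, 3, 5, 8, 13, 21, 34, 55, 89, 144, 233, 377, 610, 987, 598, 586, 185, 771, 956, 728, 685, 414, 100, 514, 614, 129, 743, 872, 616, 489, 106, 595, 701, 297, 998, 296, 295, 591, 886, 478, 365, 843, 209, 53, 262, 315, 577, 892, 470, 363, 833, 197, 31, 228, 259, 487, 746, 234
F(60) mod 999 = 234


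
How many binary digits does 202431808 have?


202431808 in base 2 = 1100000100001101110101000000
Number of digits = 28

28 digits (base 2)


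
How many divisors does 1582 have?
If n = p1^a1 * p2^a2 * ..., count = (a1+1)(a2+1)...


1582 = 2^1 × 7^1 × 113^1
d(1582) = (1+1) × (1+1) × (1+1) = 8

8 divisors


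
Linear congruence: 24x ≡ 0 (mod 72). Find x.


GCD(24, 72) = 24 divides 0
Divide: 1x ≡ 0 (mod 3)
x ≡ 0 (mod 3)


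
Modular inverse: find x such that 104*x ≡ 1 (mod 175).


Use the extended Euclidean algorithm on (175, 104); each row r = 175*s + 104*t:
r=175, s=1, t=0
r=104, s=0, t=1
q=1: r=71, s=1, t=-1   [175*(1) + 104*(-1) = 71]
q=1: r=33, s=-1, t=2   [175*(-1) + 104*(2) = 33]
q=2: r=5, s=3, t=-5   [175*(3) + 104*(-5) = 5]
q=6: r=3, s=-19, t=32   [175*(-19) + 104*(32) = 3]
q=1: r=2, s=22, t=-37   [175*(22) + 104*(-37) = 2]
q=1: r=1, s=-41, t=69   [175*(-41) + 104*(69) = 1]
q=2: r=0, s=104, t=-175   [175*(104) + 104*(-175) = 0]
GCD = 1 with t = 69, so 104*(69) ≡ 1 (mod 175)
Inverse = 69 mod 175 = 69
Check: 104 * 69 = 7176 ≡ 1 (mod 175)

104^(-1) ≡ 69 (mod 175)


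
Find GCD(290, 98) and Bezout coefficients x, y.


Tabular extended Euclidean (each row: r = 290*s + 98*t):
r=290, s=1, t=0
r=98, s=0, t=1
q=2: r=94, s=1, t=-2   [290*(1) + 98*(-2) = 94]
q=1: r=4, s=-1, t=3   [290*(-1) + 98*(3) = 4]
q=23: r=2, s=24, t=-71   [290*(24) + 98*(-71) = 2]
q=2: r=0, s=-49, t=145   [290*(-49) + 98*(145) = 0]
GCD = 2; from the row with r=2: x=24, y=-71
Check: 290*(24) + 98*(-71) = 6960 - 6958 = 2

GCD = 2, x = 24, y = -71


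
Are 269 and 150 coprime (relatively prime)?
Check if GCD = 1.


Euclidean algorithm:
269 = 1 * 150 + 119
150 = 1 * 119 + 31
119 = 3 * 31 + 26
31 = 1 * 26 + 5
26 = 5 * 5 + 1
5 = 5 * 1 + 0
GCD(269, 150) = 1

Yes, coprime (GCD = 1)


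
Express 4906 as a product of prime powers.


4906 / 2 = 2453
2453 / 11 = 223
223 / 223 = 1
4906 = 2 × 11 × 223


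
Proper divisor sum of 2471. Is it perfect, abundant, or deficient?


Proper divisors: 1, 7, 353
Sum = 1 + 7 + 353 = 361
361 < 2471 → deficient

s(2471) = 361 (deficient)


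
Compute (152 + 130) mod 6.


152 + 130 = 282
282 mod 6 = 0


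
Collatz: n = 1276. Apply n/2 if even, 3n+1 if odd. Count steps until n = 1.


1276 → 638 → 319 → 958 → 479 → 1438 → 719 → 2158 → 1079 → 3238 → 1619 → 4858 → 2429 → 7288 → 3644 → 1822 → 911 → 2734 → 1367 → 4102 → 2051 → 6154 → 3077 → 9232 → 4616 → 2308 → 1154 → 577 → 1732 → 866 → 433 → 1300 → 650 → 325 → 976 → 488 → 244 → 122 → 61 → 184 → 92 → 46 → 23 → 70 → 35 → 106 → 53 → 160 → 80 → 40 → 20 → 10 → 5 → 16 → 8 → 4 → 2 → 1
Total steps = 57

57 steps


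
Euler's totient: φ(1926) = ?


1926 = 2 × 3^2 × 107
Prime factors: 2, 3, 107
φ(1926) = 1926 × (1-1/2) × (1-1/3) × (1-1/107)
= 1926 × 1/2 × 2/3 × 106/107 = 636

φ(1926) = 636


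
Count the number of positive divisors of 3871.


3871 = 7^2 × 79^1
d(3871) = (2+1) × (1+1) = 6

6 divisors


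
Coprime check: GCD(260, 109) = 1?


Euclidean algorithm:
260 = 2 * 109 + 42
109 = 2 * 42 + 25
42 = 1 * 25 + 17
25 = 1 * 17 + 8
17 = 2 * 8 + 1
8 = 8 * 1 + 0
GCD(260, 109) = 1

Yes, coprime (GCD = 1)


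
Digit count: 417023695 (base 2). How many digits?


417023695 in base 2 = 11000110110110100011011001111
Number of digits = 29

29 digits (base 2)


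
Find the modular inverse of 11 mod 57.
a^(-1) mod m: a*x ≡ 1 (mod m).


Use the extended Euclidean algorithm on (57, 11); each row r = 57*s + 11*t:
r=57, s=1, t=0
r=11, s=0, t=1
q=5: r=2, s=1, t=-5   [57*(1) + 11*(-5) = 2]
q=5: r=1, s=-5, t=26   [57*(-5) + 11*(26) = 1]
q=2: r=0, s=11, t=-57   [57*(11) + 11*(-57) = 0]
GCD = 1 with t = 26, so 11*(26) ≡ 1 (mod 57)
Inverse = 26 mod 57 = 26
Check: 11 * 26 = 286 ≡ 1 (mod 57)

11^(-1) ≡ 26 (mod 57)


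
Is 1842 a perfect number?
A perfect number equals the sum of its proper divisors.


Proper divisors of 1842: 1, 2, 3, 6, 307, 614, 921
Sum = 1 + 2 + 3 + 6 + 307 + 614 + 921 = 1854

No, 1842 is not perfect (1854 ≠ 1842)


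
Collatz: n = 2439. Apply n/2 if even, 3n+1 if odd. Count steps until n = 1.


2439 → 7318 → 3659 → 10978 → 5489 → 16468 → 8234 → 4117 → 12352 → 6176 → 3088 → 1544 → 772 → 386 → 193 → 580 → 290 → 145 → 436 → 218 → 109 → 328 → 164 → 82 → 41 → 124 → 62 → 31 → 94 → 47 → 142 → 71 → 214 → 107 → 322 → 161 → 484 → 242 → 121 → 364 → 182 → 91 → 274 → 137 → 412 → 206 → 103 → 310 → 155 → 466 → 233 → 700 → 350 → 175 → 526 → 263 → 790 → 395 → 1186 → 593 → 1780 → 890 → 445 → 1336 → 668 → 334 → 167 → 502 → 251 → 754 → 377 → 1132 → 566 → 283 → 850 → 425 → 1276 → 638 → 319 → 958 → 479 → 1438 → 719 → 2158 → 1079 → 3238 → 1619 → 4858 → 2429 → 7288 → 3644 → 1822 → 911 → 2734 → 1367 → 4102 → 2051 → 6154 → 3077 → 9232 → 4616 → 2308 → 1154 → 577 → 1732 → 866 → 433 → 1300 → 650 → 325 → 976 → 488 → 244 → 122 → 61 → 184 → 92 → 46 → 23 → 70 → 35 → 106 → 53 → 160 → 80 → 40 → 20 → 10 → 5 → 16 → 8 → 4 → 2 → 1
Total steps = 133

133 steps


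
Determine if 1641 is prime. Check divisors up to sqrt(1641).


1641 / 3 = 547 (exact division)
1641 is NOT prime.

No, 1641 is not prime


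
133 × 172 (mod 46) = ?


133 × 172 = 22876
22876 mod 46 = 14


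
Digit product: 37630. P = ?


3 × 7 × 6 × 3 × 0 = 0


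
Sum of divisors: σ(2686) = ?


Divisors of 2686: 1, 2, 17, 34, 79, 158, 1343, 2686
Sum = 1 + 2 + 17 + 34 + 79 + 158 + 1343 + 2686 = 4320

σ(2686) = 4320


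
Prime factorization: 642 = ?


642 / 2 = 321
321 / 3 = 107
107 / 107 = 1
642 = 2 × 3 × 107


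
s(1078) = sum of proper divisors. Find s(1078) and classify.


Proper divisors: 1, 2, 7, 11, 14, 22, 49, 77, 98, 154, 539
Sum = 1 + 2 + 7 + 11 + 14 + 22 + 49 + 77 + 98 + 154 + 539 = 974
974 < 1078 → deficient

s(1078) = 974 (deficient)


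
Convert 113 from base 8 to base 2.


113 (base 8) = 75 (decimal)
75 (decimal) = 1001011 (base 2)


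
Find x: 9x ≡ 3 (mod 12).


GCD(9, 12) = 3 divides 3
Divide: 3x ≡ 1 (mod 4)
x ≡ 3 (mod 4)


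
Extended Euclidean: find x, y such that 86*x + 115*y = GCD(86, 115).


Tabular extended Euclidean (each row: r = 86*s + 115*t):
r=86, s=1, t=0
r=115, s=0, t=1
q=0: r=86, s=1, t=0   [86*(1) + 115*(0) = 86]
q=1: r=29, s=-1, t=1   [86*(-1) + 115*(1) = 29]
q=2: r=28, s=3, t=-2   [86*(3) + 115*(-2) = 28]
q=1: r=1, s=-4, t=3   [86*(-4) + 115*(3) = 1]
q=28: r=0, s=115, t=-86   [86*(115) + 115*(-86) = 0]
GCD = 1; from the row with r=1: x=-4, y=3
Check: 86*(-4) + 115*(3) = -344 + 345 = 1

GCD = 1, x = -4, y = 3


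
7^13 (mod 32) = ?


7^1 mod 32 = 7
7^2 mod 32 = 17
7^3 mod 32 = 23
7^4 mod 32 = 1
7^5 mod 32 = 7
7^6 mod 32 = 17
7^7 mod 32 = 23
7^8 mod 32 = 1
7^9 mod 32 = 7
7^10 mod 32 = 17
7^11 mod 32 = 23
7^12 mod 32 = 1
7^13 mod 32 = 7


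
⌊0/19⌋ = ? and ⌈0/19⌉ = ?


0/19 = 0
floor = 0
ceil = 0

floor = 0, ceil = 0


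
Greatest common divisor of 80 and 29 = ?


80 = 2 * 29 + 22
29 = 1 * 22 + 7
22 = 3 * 7 + 1
7 = 7 * 1 + 0
GCD = 1


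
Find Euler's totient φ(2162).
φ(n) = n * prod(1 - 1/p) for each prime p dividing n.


2162 = 2 × 23 × 47
Prime factors: 2, 23, 47
φ(2162) = 2162 × (1-1/2) × (1-1/23) × (1-1/47)
= 2162 × 1/2 × 22/23 × 46/47 = 1012

φ(2162) = 1012


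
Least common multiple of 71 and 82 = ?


GCD(71, 82) = 1
LCM = 71*82/1 = 5822/1 = 5822

LCM = 5822


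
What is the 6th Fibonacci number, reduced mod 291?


F(k) mod 291 for k=1..6:
1, 1, 2, 3, 5, 8
F(6) mod 291 = 8


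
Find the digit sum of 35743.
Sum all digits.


3 + 5 + 7 + 4 + 3 = 22


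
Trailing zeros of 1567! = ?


floor(1567/5) = 313
floor(1567/25) = 62
floor(1567/125) = 12
floor(1567/625) = 2
Total = 389

389 trailing zeros


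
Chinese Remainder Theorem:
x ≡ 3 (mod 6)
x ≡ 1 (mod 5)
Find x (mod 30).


M = 6*5 = 30
M1 = M/6 = 5, M2 = M/5 = 6
M1^(-1) mod 6 = 5, M2^(-1) mod 5 = 1
x = 3*5*5 + 1*6*1 = 81
81 mod 30 = 21
Check: 21 mod 6 = 3 ✓, 21 mod 5 = 1 ✓

x ≡ 21 (mod 30)


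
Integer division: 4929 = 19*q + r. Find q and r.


4929 = 19 * 259 + 8
Check: 4921 + 8 = 4929

q = 259, r = 8


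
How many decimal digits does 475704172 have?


475704172 has 9 digits in base 10
floor(log10(475704172)) + 1 = floor(8.6773) + 1 = 9

9 digits (base 10)


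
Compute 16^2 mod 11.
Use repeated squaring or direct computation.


16^1 mod 11 = 5
16^2 mod 11 = 3


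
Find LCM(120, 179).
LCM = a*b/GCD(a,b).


GCD(120, 179) = 1
LCM = 120*179/1 = 21480/1 = 21480

LCM = 21480


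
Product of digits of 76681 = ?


7 × 6 × 6 × 8 × 1 = 2016


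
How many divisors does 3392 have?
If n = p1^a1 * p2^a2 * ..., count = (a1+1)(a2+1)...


3392 = 2^6 × 53^1
d(3392) = (6+1) × (1+1) = 14

14 divisors


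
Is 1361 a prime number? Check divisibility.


Check divisors up to sqrt(1361) = 36.8917
No divisors found.
1361 is prime.

Yes, 1361 is prime


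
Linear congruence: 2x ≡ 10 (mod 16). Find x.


GCD(2, 16) = 2 divides 10
Divide: 1x ≡ 5 (mod 8)
x ≡ 5 (mod 8)


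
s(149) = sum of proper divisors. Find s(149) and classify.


Proper divisors: 1
Sum = 1 = 1
1 < 149 → deficient

s(149) = 1 (deficient)


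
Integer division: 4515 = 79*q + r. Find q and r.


4515 = 79 * 57 + 12
Check: 4503 + 12 = 4515

q = 57, r = 12


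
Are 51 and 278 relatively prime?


Euclidean algorithm:
278 = 5 * 51 + 23
51 = 2 * 23 + 5
23 = 4 * 5 + 3
5 = 1 * 3 + 2
3 = 1 * 2 + 1
2 = 2 * 1 + 0
GCD(51, 278) = 1

Yes, coprime (GCD = 1)


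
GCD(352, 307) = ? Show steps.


352 = 1 * 307 + 45
307 = 6 * 45 + 37
45 = 1 * 37 + 8
37 = 4 * 8 + 5
8 = 1 * 5 + 3
5 = 1 * 3 + 2
3 = 1 * 2 + 1
2 = 2 * 1 + 0
GCD = 1


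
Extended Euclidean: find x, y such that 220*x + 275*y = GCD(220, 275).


Tabular extended Euclidean (each row: r = 220*s + 275*t):
r=220, s=1, t=0
r=275, s=0, t=1
q=0: r=220, s=1, t=0   [220*(1) + 275*(0) = 220]
q=1: r=55, s=-1, t=1   [220*(-1) + 275*(1) = 55]
q=4: r=0, s=5, t=-4   [220*(5) + 275*(-4) = 0]
GCD = 55; from the row with r=55: x=-1, y=1
Check: 220*(-1) + 275*(1) = -220 + 275 = 55

GCD = 55, x = -1, y = 1


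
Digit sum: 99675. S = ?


9 + 9 + 6 + 7 + 5 = 36


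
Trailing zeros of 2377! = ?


floor(2377/5) = 475
floor(2377/25) = 95
floor(2377/125) = 19
floor(2377/625) = 3
Total = 592

592 trailing zeros


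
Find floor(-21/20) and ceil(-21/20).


-21/20 = -1.0500
floor = -2
ceil = -1

floor = -2, ceil = -1


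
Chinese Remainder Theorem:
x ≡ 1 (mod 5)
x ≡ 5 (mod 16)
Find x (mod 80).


M = 5*16 = 80
M1 = M/5 = 16, M2 = M/16 = 5
M1^(-1) mod 5 = 1, M2^(-1) mod 16 = 13
x = 1*16*1 + 5*5*13 = 341
341 mod 80 = 21
Check: 21 mod 5 = 1 ✓, 21 mod 16 = 5 ✓

x ≡ 21 (mod 80)


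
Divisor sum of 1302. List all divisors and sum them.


Divisors of 1302: 1, 2, 3, 6, 7, 14, 21, 31, 42, 62, 93, 186, 217, 434, 651, 1302
Sum = 1 + 2 + 3 + 6 + 7 + 14 + 21 + 31 + 42 + 62 + 93 + 186 + 217 + 434 + 651 + 1302 = 3072

σ(1302) = 3072


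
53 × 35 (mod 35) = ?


53 × 35 = 1855
1855 mod 35 = 0


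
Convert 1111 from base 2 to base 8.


1111 (base 2) = 15 (decimal)
15 (decimal) = 17 (base 8)


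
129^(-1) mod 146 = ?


Use the extended Euclidean algorithm on (146, 129); each row r = 146*s + 129*t:
r=146, s=1, t=0
r=129, s=0, t=1
q=1: r=17, s=1, t=-1   [146*(1) + 129*(-1) = 17]
q=7: r=10, s=-7, t=8   [146*(-7) + 129*(8) = 10]
q=1: r=7, s=8, t=-9   [146*(8) + 129*(-9) = 7]
q=1: r=3, s=-15, t=17   [146*(-15) + 129*(17) = 3]
q=2: r=1, s=38, t=-43   [146*(38) + 129*(-43) = 1]
q=3: r=0, s=-129, t=146   [146*(-129) + 129*(146) = 0]
GCD = 1 with t = -43, so 129*(-43) ≡ 1 (mod 146)
Inverse = -43 mod 146 = 103
Check: 129 * 103 = 13287 ≡ 1 (mod 146)

129^(-1) ≡ 103 (mod 146)


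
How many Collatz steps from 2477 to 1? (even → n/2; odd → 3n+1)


2477 → 7432 → 3716 → 1858 → 929 → 2788 → 1394 → 697 → 2092 → 1046 → 523 → 1570 → 785 → 2356 → 1178 → 589 → 1768 → 884 → 442 → 221 → 664 → 332 → 166 → 83 → 250 → 125 → 376 → 188 → 94 → 47 → 142 → 71 → 214 → 107 → 322 → 161 → 484 → 242 → 121 → 364 → 182 → 91 → 274 → 137 → 412 → 206 → 103 → 310 → 155 → 466 → 233 → 700 → 350 → 175 → 526 → 263 → 790 → 395 → 1186 → 593 → 1780 → 890 → 445 → 1336 → 668 → 334 → 167 → 502 → 251 → 754 → 377 → 1132 → 566 → 283 → 850 → 425 → 1276 → 638 → 319 → 958 → 479 → 1438 → 719 → 2158 → 1079 → 3238 → 1619 → 4858 → 2429 → 7288 → 3644 → 1822 → 911 → 2734 → 1367 → 4102 → 2051 → 6154 → 3077 → 9232 → 4616 → 2308 → 1154 → 577 → 1732 → 866 → 433 → 1300 → 650 → 325 → 976 → 488 → 244 → 122 → 61 → 184 → 92 → 46 → 23 → 70 → 35 → 106 → 53 → 160 → 80 → 40 → 20 → 10 → 5 → 16 → 8 → 4 → 2 → 1
Total steps = 133

133 steps


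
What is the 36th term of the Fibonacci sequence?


Sequence: 1, 1, 2, 3, 5, 8, 13, 21, 34, 55, 89, 144, 233, 377, 610, 987, 1597, 2584, 4181, 6765, 10946, 17711, 28657, 46368, 75025, 121393, 196418, 317811, 514229, 832040, 1346269, 2178309, 3524578, 5702887, 9227465, 14930352
F(36) = 14930352


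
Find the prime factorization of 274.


274 / 2 = 137
137 / 137 = 1
274 = 2 × 137


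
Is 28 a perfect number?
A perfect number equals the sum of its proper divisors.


Proper divisors of 28: 1, 2, 4, 7, 14
Sum = 1 + 2 + 4 + 7 + 14 = 28

Yes, 28 is perfect (28 = 28)


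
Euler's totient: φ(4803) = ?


4803 = 3 × 1601
Prime factors: 3, 1601
φ(4803) = 4803 × (1-1/3) × (1-1/1601)
= 4803 × 2/3 × 1600/1601 = 3200

φ(4803) = 3200


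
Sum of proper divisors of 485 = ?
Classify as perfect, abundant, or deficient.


Proper divisors: 1, 5, 97
Sum = 1 + 5 + 97 = 103
103 < 485 → deficient

s(485) = 103 (deficient)


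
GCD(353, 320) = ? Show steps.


353 = 1 * 320 + 33
320 = 9 * 33 + 23
33 = 1 * 23 + 10
23 = 2 * 10 + 3
10 = 3 * 3 + 1
3 = 3 * 1 + 0
GCD = 1


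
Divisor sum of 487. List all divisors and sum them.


Divisors of 487: 1, 487
Sum = 1 + 487 = 488

σ(487) = 488


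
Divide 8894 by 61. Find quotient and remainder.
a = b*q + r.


8894 = 61 * 145 + 49
Check: 8845 + 49 = 8894

q = 145, r = 49


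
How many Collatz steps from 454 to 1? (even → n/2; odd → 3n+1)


454 → 227 → 682 → 341 → 1024 → 512 → 256 → 128 → 64 → 32 → 16 → 8 → 4 → 2 → 1
Total steps = 14

14 steps


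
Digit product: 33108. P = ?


3 × 3 × 1 × 0 × 8 = 0


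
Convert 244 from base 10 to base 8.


244 (base 10) = 244 (decimal)
244 (decimal) = 364 (base 8)


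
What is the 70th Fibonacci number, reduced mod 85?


F(k) mod 85 for k=1..70:
1, 1, 2, 3, 5, 8, 13, 21, 34, 55, 4, 59, 63, 37, 15, 52, 67, 34, 16, 50, 66, 31, 12, 43, 55, 13, 68, 81, 64, 60, 39, 14, 53, 67, 35, 17, 52, 69, 36, 20, 56, 76, 47, 38, 0, 38, 38, 76, 29, 20, 49, 69, 33, 17, 50, 67, 32, 14, 46, 60, 21, 81, 17, 13, 30, 43, 73, 31, 19, 50
F(70) mod 85 = 50


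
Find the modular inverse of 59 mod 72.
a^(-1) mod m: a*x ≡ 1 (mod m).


Use the extended Euclidean algorithm on (72, 59); each row r = 72*s + 59*t:
r=72, s=1, t=0
r=59, s=0, t=1
q=1: r=13, s=1, t=-1   [72*(1) + 59*(-1) = 13]
q=4: r=7, s=-4, t=5   [72*(-4) + 59*(5) = 7]
q=1: r=6, s=5, t=-6   [72*(5) + 59*(-6) = 6]
q=1: r=1, s=-9, t=11   [72*(-9) + 59*(11) = 1]
q=6: r=0, s=59, t=-72   [72*(59) + 59*(-72) = 0]
GCD = 1 with t = 11, so 59*(11) ≡ 1 (mod 72)
Inverse = 11 mod 72 = 11
Check: 59 * 11 = 649 ≡ 1 (mod 72)

59^(-1) ≡ 11 (mod 72)


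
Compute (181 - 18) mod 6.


181 - 18 = 163
163 mod 6 = 1


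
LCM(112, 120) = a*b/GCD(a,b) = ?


GCD(112, 120) = 8
LCM = 112*120/8 = 13440/8 = 1680

LCM = 1680


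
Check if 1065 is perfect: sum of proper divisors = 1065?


Proper divisors of 1065: 1, 3, 5, 15, 71, 213, 355
Sum = 1 + 3 + 5 + 15 + 71 + 213 + 355 = 663

No, 1065 is not perfect (663 ≠ 1065)


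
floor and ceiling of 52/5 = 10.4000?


52/5 = 10.4000
floor = 10
ceil = 11

floor = 10, ceil = 11


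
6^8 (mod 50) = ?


6^1 mod 50 = 6
6^2 mod 50 = 36
6^3 mod 50 = 16
6^4 mod 50 = 46
6^5 mod 50 = 26
6^6 mod 50 = 6
6^7 mod 50 = 36
6^8 mod 50 = 16


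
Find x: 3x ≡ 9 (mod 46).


GCD(3, 46) = 1, unique solution
a^(-1) mod 46 = 31
x = 31 * 9 mod 46 = 3

x ≡ 3 (mod 46)


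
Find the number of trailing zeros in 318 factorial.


floor(318/5) = 63
floor(318/25) = 12
floor(318/125) = 2
Total = 77

77 trailing zeros


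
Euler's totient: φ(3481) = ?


3481 = 59^2
Prime factors: 59
φ(3481) = 3481 × (1-1/59)
= 3481 × 58/59 = 3422

φ(3481) = 3422


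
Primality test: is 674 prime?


674 / 2 = 337 (exact division)
674 is NOT prime.

No, 674 is not prime


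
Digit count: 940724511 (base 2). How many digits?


940724511 in base 2 = 111000000100100101000100011111
Number of digits = 30

30 digits (base 2)


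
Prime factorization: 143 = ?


143 / 11 = 13
13 / 13 = 1
143 = 11 × 13


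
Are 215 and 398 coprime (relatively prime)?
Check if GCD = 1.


Euclidean algorithm:
398 = 1 * 215 + 183
215 = 1 * 183 + 32
183 = 5 * 32 + 23
32 = 1 * 23 + 9
23 = 2 * 9 + 5
9 = 1 * 5 + 4
5 = 1 * 4 + 1
4 = 4 * 1 + 0
GCD(215, 398) = 1

Yes, coprime (GCD = 1)


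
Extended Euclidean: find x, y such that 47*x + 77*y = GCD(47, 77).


Tabular extended Euclidean (each row: r = 47*s + 77*t):
r=47, s=1, t=0
r=77, s=0, t=1
q=0: r=47, s=1, t=0   [47*(1) + 77*(0) = 47]
q=1: r=30, s=-1, t=1   [47*(-1) + 77*(1) = 30]
q=1: r=17, s=2, t=-1   [47*(2) + 77*(-1) = 17]
q=1: r=13, s=-3, t=2   [47*(-3) + 77*(2) = 13]
q=1: r=4, s=5, t=-3   [47*(5) + 77*(-3) = 4]
q=3: r=1, s=-18, t=11   [47*(-18) + 77*(11) = 1]
q=4: r=0, s=77, t=-47   [47*(77) + 77*(-47) = 0]
GCD = 1; from the row with r=1: x=-18, y=11
Check: 47*(-18) + 77*(11) = -846 + 847 = 1

GCD = 1, x = -18, y = 11


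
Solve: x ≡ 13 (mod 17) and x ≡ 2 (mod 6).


M = 17*6 = 102
M1 = M/17 = 6, M2 = M/6 = 17
M1^(-1) mod 17 = 3, M2^(-1) mod 6 = 5
x = 13*6*3 + 2*17*5 = 404
404 mod 102 = 98
Check: 98 mod 17 = 13 ✓, 98 mod 6 = 2 ✓

x ≡ 98 (mod 102)


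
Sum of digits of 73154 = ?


7 + 3 + 1 + 5 + 4 = 20


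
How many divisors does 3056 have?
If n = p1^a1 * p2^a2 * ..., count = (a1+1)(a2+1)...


3056 = 2^4 × 191^1
d(3056) = (4+1) × (1+1) = 10

10 divisors


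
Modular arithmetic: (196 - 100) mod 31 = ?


196 - 100 = 96
96 mod 31 = 3


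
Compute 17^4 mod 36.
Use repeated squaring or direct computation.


17^1 mod 36 = 17
17^2 mod 36 = 1
17^3 mod 36 = 17
17^4 mod 36 = 1


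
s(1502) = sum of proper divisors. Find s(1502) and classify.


Proper divisors: 1, 2, 751
Sum = 1 + 2 + 751 = 754
754 < 1502 → deficient

s(1502) = 754 (deficient)


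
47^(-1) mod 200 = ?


Use the extended Euclidean algorithm on (200, 47); each row r = 200*s + 47*t:
r=200, s=1, t=0
r=47, s=0, t=1
q=4: r=12, s=1, t=-4   [200*(1) + 47*(-4) = 12]
q=3: r=11, s=-3, t=13   [200*(-3) + 47*(13) = 11]
q=1: r=1, s=4, t=-17   [200*(4) + 47*(-17) = 1]
q=11: r=0, s=-47, t=200   [200*(-47) + 47*(200) = 0]
GCD = 1 with t = -17, so 47*(-17) ≡ 1 (mod 200)
Inverse = -17 mod 200 = 183
Check: 47 * 183 = 8601 ≡ 1 (mod 200)

47^(-1) ≡ 183 (mod 200)


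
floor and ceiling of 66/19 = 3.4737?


66/19 = 3.4737
floor = 3
ceil = 4

floor = 3, ceil = 4


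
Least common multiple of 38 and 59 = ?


GCD(38, 59) = 1
LCM = 38*59/1 = 2242/1 = 2242

LCM = 2242


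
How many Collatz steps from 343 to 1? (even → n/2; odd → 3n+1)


343 → 1030 → 515 → 1546 → 773 → 2320 → 1160 → 580 → 290 → 145 → 436 → 218 → 109 → 328 → 164 → 82 → 41 → 124 → 62 → 31 → 94 → 47 → 142 → 71 → 214 → 107 → 322 → 161 → 484 → 242 → 121 → 364 → 182 → 91 → 274 → 137 → 412 → 206 → 103 → 310 → 155 → 466 → 233 → 700 → 350 → 175 → 526 → 263 → 790 → 395 → 1186 → 593 → 1780 → 890 → 445 → 1336 → 668 → 334 → 167 → 502 → 251 → 754 → 377 → 1132 → 566 → 283 → 850 → 425 → 1276 → 638 → 319 → 958 → 479 → 1438 → 719 → 2158 → 1079 → 3238 → 1619 → 4858 → 2429 → 7288 → 3644 → 1822 → 911 → 2734 → 1367 → 4102 → 2051 → 6154 → 3077 → 9232 → 4616 → 2308 → 1154 → 577 → 1732 → 866 → 433 → 1300 → 650 → 325 → 976 → 488 → 244 → 122 → 61 → 184 → 92 → 46 → 23 → 70 → 35 → 106 → 53 → 160 → 80 → 40 → 20 → 10 → 5 → 16 → 8 → 4 → 2 → 1
Total steps = 125

125 steps


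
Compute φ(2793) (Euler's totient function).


2793 = 3 × 7^2 × 19
Prime factors: 3, 7, 19
φ(2793) = 2793 × (1-1/3) × (1-1/7) × (1-1/19)
= 2793 × 2/3 × 6/7 × 18/19 = 1512

φ(2793) = 1512


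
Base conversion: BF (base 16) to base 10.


BF (base 16) = 191 (decimal)
191 (decimal) = 191 (base 10)


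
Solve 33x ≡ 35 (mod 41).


GCD(33, 41) = 1, unique solution
a^(-1) mod 41 = 5
x = 5 * 35 mod 41 = 11

x ≡ 11 (mod 41)


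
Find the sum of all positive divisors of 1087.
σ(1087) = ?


Divisors of 1087: 1, 1087
Sum = 1 + 1087 = 1088

σ(1087) = 1088


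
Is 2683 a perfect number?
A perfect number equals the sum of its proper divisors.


Proper divisors of 2683: 1
Sum = 1 = 1

No, 2683 is not perfect (1 ≠ 2683)
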